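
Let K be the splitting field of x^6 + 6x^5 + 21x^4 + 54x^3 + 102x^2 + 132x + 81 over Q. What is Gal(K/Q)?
The polynomial f is an irreducible sextic over Q, so G = Gal(f/Q) is one of the 16 transitive subgroups 6T1, ..., 6T16 of S_6. The discriminant of f is -1024192512, which is not a perfect square, so G is not contained in A_6. The transitive groups of degree 6 not contained in A_6 are: C_6 (6T1, order 6), S_3 (6T2, order 6), D_6 (6T3, order 12), C_3 x S_3 (6T5, order 18), A_4 x C_2 (6T6, order 24), S_4 (6T8, order 24), S_3 x S_3 (6T9, order 36), S_4 x C_2 (6T11, order 48), (S_3 x S_3) : C_2 (6T13, order 72), PGL(2,5) (6T14, order 120), S_6 (6T16, order 720). By Dedekind's theorem, for a prime p not dividing disc(f) the degrees of the irreducible factors of f mod p form the cycle type of an element of G. Factoring f modulo the 21 such primes p <= 89 (skipping 2, 3, 7, which divide the discriminant), each new pattern first appears at: mod 5: f = (x^6 + x^5 + x^4 + 4x^3 + 2x^2 + 2x + 1), pattern 6; mod 11: f = (x + 6)(x^5 + 10x^3 + 5x^2 + 6x + 8), pattern 5+1; mod 13: f = (x + 1)(x + 3)(x^4 + 2x^3 + 10x^2 + 8x + 1), pattern 4+1+1; mod 23: f = (x + 5)(x + 11)(x^2 + 2x + 4)(x^2 + 11x + 8), pattern 2+2+1+1; mod 43: f = (x^3 + 22x^2 + 25x + 24)(x^3 + 27x^2 + 4x + 41), pattern 3+3; mod 61: f = (x^2 + 21x + 42)(x^2 + 47x + 20)(x^2 + 60x + 16), pattern 2+2+2. No other pattern occurs in this range, so the set of observed cycle types is {6, 5+1, 4+1+1, 2+2+1+1, 3+3, 2+2+2}. The candidates containing elements of all these cycle types are PGL(2,5) (6T14) of order 120, S_6 (6T16) of order 720; the others are excluded. The observed types are precisely the cycle types that occur in PGL(2,5) (6T14) (apart from the identity). Each of the other remaining candidates has further cycle types, and by the Chebotarev density theorem the matching factorization patterns would occur for a proportion of primes equal to their share of the group: S_6 (6T16) additionally contains elements of type 4+2, 3+2+1, 3+1+1+1, 2+1+1+1+1 (265 of its 720 elements, about 37% of primes). None of the 21 primes tested shows any such pattern (for each of these groups the chance of that is below 10^-4), which rules them out. Hence G = PGL(2,5) (6T14), of order 120.

PGL(2,5), S_5 acting on 6 points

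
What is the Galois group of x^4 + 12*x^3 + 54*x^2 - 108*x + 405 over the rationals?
The polynomial is an irreducible quartic over Q and its discriminant is 176319369216 = 419904^2, a perfect square, so the Galois group is contained in A_4. The resolvent cubic y^3 - 54*y^2 - 2916*y + 17496 is irreducible over Q. An irreducible resolvent with square discriminant gives A_4.

A_4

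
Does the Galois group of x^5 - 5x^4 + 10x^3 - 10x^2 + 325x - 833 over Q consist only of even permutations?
The polynomial is irreducible of degree 5 over Q. Its discriminant is 1073741824000000 = 32768000^2, a perfect square. A Galois group lies in the alternating group exactly when the discriminant is a square in Q, so the Galois group (A_5) is contained in A_5.

Yes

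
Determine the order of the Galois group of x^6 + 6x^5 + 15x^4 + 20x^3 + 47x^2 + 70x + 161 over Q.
The degree of the splitting field over Q equals the order of the Galois group, so first determine the group. The polynomial f is an irreducible sextic over Q, so G = Gal(f/Q) is one of the 16 transitive subgroups 6T1, ..., 6T16 of S_6. The discriminant of f is -2693803488051200, which is not a perfect square, so G is not contained in A_6. The transitive groups of degree 6 not contained in A_6 are: C_6 (6T1, order 6), S_3 (6T2, order 6), D_6 (6T3, order 12), C_3 x S_3 (6T5, order 18), A_4 x C_2 (6T6, order 24), S_4 (6T8, order 24), S_3 x S_3 (6T9, order 36), S_4 x C_2 (6T11, order 48), (S_3 x S_3) : C_2 (6T13, order 72), PGL(2,5) (6T14, order 120), S_6 (6T16, order 720). By Dedekind's theorem, for a prime p not dividing disc(f) the degrees of the irreducible factors of f mod p form the cycle type of an element of G. Factoring f modulo the 17 such primes p <= 71 (skipping 2, 5, 7, which divide the discriminant), each new pattern first appears at: mod 3: f = (x^3 + x^2 + x + 2)(x^3 + 2x^2 + 1), pattern 3+3; mod 13: f = (x^6 + 6x^5 + 2x^4 + 7x^3 + 8x^2 + 5x + 5), pattern 6; mod 19: f = (x^2 + 2x + 2)(x^4 + 4x^3 + 5x^2 + 2x + 14), pattern 4+2; mod 23: f = (x)(x + 2)(x^4 + 4x^3 + 7x^2 + 6x + 12), pattern 4+1+1; mod 53: f = (x^2 + 2x + 22)(x^2 + 24x + 16)(x^2 + 33x + 25), pattern 2+2+2; mod 59: f = (x + 9)(x + 52)(x^2 + 12x + 34)(x^2 + 51x + 14), pattern 2+2+1+1; mod 71: f = (x + 17)(x + 23)(x + 50)(x + 56)(x^2 + 2x + 31), pattern 2+1+1+1+1. No other pattern occurs in this range, so the set of observed cycle types is {3+3, 6, 4+2, 4+1+1, 2+2+2, 2+2+1+1, 2+1+1+1+1}. The candidates containing elements of all these cycle types are S_4 x C_2 (6T11) of order 48, S_6 (6T16) of order 720; the others are excluded. The observed types are precisely the cycle types that occur in S_4 x C_2 (6T11) (apart from the identity). Each of the other remaining candidates has further cycle types, and by the Chebotarev density theorem the matching factorization patterns would occur for a proportion of primes equal to their share of the group: S_6 (6T16) additionally contains elements of type 5+1, 3+2+1, 3+1+1+1 (304 of its 720 elements, about 42% of primes). None of the 17 primes tested shows any such pattern (for each of these groups the chance of that is below 10^-4), which rules them out. Hence G = S_4 x C_2 (6T11), of order 48. The Galois group S_4 x C_2 (6T11) has order 48, so the splitting field has degree 48 over Q.

48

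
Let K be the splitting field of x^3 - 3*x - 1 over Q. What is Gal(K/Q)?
C_3 (order 3)

The polynomial is an irreducible cubic over Q and its discriminant is 81 = 9^2, a perfect square. For an irreducible cubic, a square discriminant forces the Galois group to be A_3, the cyclic group of order 3.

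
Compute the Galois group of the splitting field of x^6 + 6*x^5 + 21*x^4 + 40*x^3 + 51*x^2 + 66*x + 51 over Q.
The polynomial f is an irreducible sextic over Q, so G = Gal(f/Q) is one of the 16 transitive subgroups 6T1, ..., 6T16 of S_6. The discriminant of f is -974720729088, which is not a perfect square, so G is not contained in A_6. The transitive groups of degree 6 not contained in A_6 are: C_6 (6T1, order 6), S_3 (6T2, order 6), D_6 (6T3, order 12), C_3 x S_3 (6T5, order 18), A_4 x C_2 (6T6, order 24), S_4 (6T8, order 24), S_3 x S_3 (6T9, order 36), S_4 x C_2 (6T11, order 48), (S_3 x S_3) : C_2 (6T13, order 72), PGL(2,5) (6T14, order 120), S_6 (6T16, order 720). By Dedekind's theorem, for a prime p not dividing disc(f) the degrees of the irreducible factors of f mod p form the cycle type of an element of G. Factoring f modulo the 79 such primes p <= 421 (skipping 2, 3, 101, which divide the discriminant), each new pattern first appears at: mod 5: f = (x^2 + 2)(x^2 + 3)(x^2 + x + 1), pattern 2+2+2; mod 7: f = (x^6 + 6x^5 + 5x^3 + 2x^2 + 3x + 2), pattern 6; mod 11: f = (x + 2)(x + 8)(x^2 + 3x + 6)(x^2 + 4x + 5), pattern 2+2+1+1; mod 19: f = (x^3 + 2x^2 + 14x + 18)(x^3 + 4x^2 + 18x + 6), pattern 3+3; mod 43: f = (x + 8)(x + 26)(x + 28)(x + 37)(x + 39)(x + 40), pattern 1+1+1+1+1+1. No other pattern occurs in this range, so the set of observed cycle types is {2+2+2, 6, 2+2+1+1, 3+3, 1+1+1+1+1+1}. The candidates containing elements of all these cycle types are D_6 (6T3) of order 12, A_4 x C_2 (6T6) of order 24, S_3 x S_3 (6T9) of order 36, S_4 x C_2 (6T11) of order 48, (S_3 x S_3) : C_2 (6T13) of order 72, PGL(2,5) (6T14) of order 120, S_6 (6T16) of order 720; the others are excluded. The observed types are precisely the cycle types that occur in D_6 (6T3). Each of the other remaining candidates has further cycle types, and by the Chebotarev density theorem the matching factorization patterns would occur for a proportion of primes equal to their share of the group: A_4 x C_2 (6T6) additionally contains elements of type 2+1+1+1+1 (3 of its 24 elements, about 12% of primes); S_3 x S_3 (6T9) additionally contains elements of type 3+1+1+1 (4 of its 36 elements, about 11% of primes); S_4 x C_2 (6T11) additionally contains elements of type 4+2, 4+1+1, 2+1+1+1+1 (15 of its 48 elements, about 31% of primes); (S_3 x S_3) : C_2 (6T13) additionally contains elements of type 4+2, 3+2+1, 3+1+1+1, 2+1+1+1+1 (40 of its 72 elements, about 56% of primes); PGL(2,5) (6T14) additionally contains elements of type 5+1, 4+1+1 (54 of its 120 elements, about 45% of primes); S_6 (6T16) additionally contains elements of type 5+1, 4+2, 4+1+1, 3+2+1, 3+1+1+1, 2+1+1+1+1 (499 of its 720 elements, about 69% of primes). None of the 79 primes tested shows any such pattern (for each of these groups the chance of that is below 10^-4), which rules them out. Hence G = D_6 (6T3), of order 12.

6T3: D_6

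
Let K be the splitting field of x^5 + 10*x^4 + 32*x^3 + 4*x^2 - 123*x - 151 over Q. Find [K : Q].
The degree of the splitting field over Q equals the order of the Galois group, so first determine the group. The polynomial f is an irreducible quintic over Q, so G = Gal(f/Q) is a transitive subgroup of S_5: one of C_5 (5T1, order 5), D_5 (5T2, order 10), F_20 (5T3, order 20), A_5 (5T4, order 60) or S_5 (5T5, order 120). The discriminant of f is 55518595669, which is not a perfect square, so G is not contained in A_5. The transitive groups of degree 5 not contained in A_5 are: F_20 (5T3, order 20), S_5 (5T5, order 120). By Dedekind's theorem, for a prime p not dividing disc(f) the degrees of the irreducible factors of f mod p form the cycle type of an element of G. Factoring f modulo the first such prime p = 2, each new pattern first appears at: mod 2: f = (x^2 + x + 1)(x^3 + x^2 + 1), pattern 3+2. No other pattern occurs in this range, so the set of observed cycle types is {3+2}. Among the candidates above, the only group containing elements of all these cycle types is S_5 (5T5) — F_20 (5T3) lacks at least one of them. Hence G = S_5 (5T5), of order 120. The Galois group S_5 (5T5) has order 120, so the splitting field has degree 120 over Q.

120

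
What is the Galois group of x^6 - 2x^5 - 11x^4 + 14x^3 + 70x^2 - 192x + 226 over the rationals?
(S_3 x S_3) : C_2, the group 6T13 of order 72

The polynomial f is an irreducible sextic over Q, so G = Gal(f/Q) is one of the 16 transitive subgroups 6T1, ..., 6T16 of S_6. The discriminant of f is -997977239592192, which is not a perfect square, so G is not contained in A_6. The transitive groups of degree 6 not contained in A_6 are: C_6 (6T1, order 6), S_3 (6T2, order 6), D_6 (6T3, order 12), C_3 x S_3 (6T5, order 18), A_4 x C_2 (6T6, order 24), S_4 (6T8, order 24), S_3 x S_3 (6T9, order 36), S_4 x C_2 (6T11, order 48), (S_3 x S_3) : C_2 (6T13, order 72), PGL(2,5) (6T14, order 120), S_6 (6T16, order 720). By Dedekind's theorem, for a prime p not dividing disc(f) the degrees of the irreducible factors of f mod p form the cycle type of an element of G. Factoring f modulo the 26 such primes p <= 113 (skipping 2, 3, 37, 73, which divide the discriminant), each new pattern first appears at: mod 5: f = (x + 2)(x^2 + 2x + 3)(x^3 + 4x^2 + x + 1), pattern 3+2+1; mod 7: f = (x^2 + 4)(x^4 + 5x^3 + 6x^2 + x + 4), pattern 4+2; mod 17: f = (x^3 + 16x^2 + x + 9)(x^3 + 16x^2 + 4x + 10), pattern 3+3; mod 19: f = (x^2 + 7x + 9)(x^2 + 13x + 13)(x^2 + 16x + 12), pattern 2+2+2; mod 31: f = (x^6 + 29x^5 + 20x^4 + 14x^3 + 8x^2 + 25x + 9), pattern 6; mod 41: f = (x + 7)(x + 11)(x + 22)(x^3 + 40x^2 + 7x + 30), pattern 3+1+1+1; mod 53: f = (x + 3)(x + 52)(x^2 + 26)(x^2 + 49x + 27), pattern 2+2+1+1; mod 113: f = (x)(x + 19)(x + 28)(x + 65)(x^2 + 112x + 17), pattern 2+1+1+1+1. No other pattern occurs in this range, so the set of observed cycle types is {3+2+1, 4+2, 3+3, 2+2+2, 6, 3+1+1+1, 2+2+1+1, 2+1+1+1+1}. The candidates containing elements of all these cycle types are (S_3 x S_3) : C_2 (6T13) of order 72, S_6 (6T16) of order 720; the others are excluded. The observed types are precisely the cycle types that occur in (S_3 x S_3) : C_2 (6T13) (apart from the identity). Each of the other remaining candidates has further cycle types, and by the Chebotarev density theorem the matching factorization patterns would occur for a proportion of primes equal to their share of the group: S_6 (6T16) additionally contains elements of type 5+1, 4+1+1 (234 of its 720 elements, about 32% of primes). None of the 26 primes tested shows any such pattern (for each of these groups the chance of that is below 10^-4), which rules them out. Hence G = (S_3 x S_3) : C_2 (6T13), of order 72.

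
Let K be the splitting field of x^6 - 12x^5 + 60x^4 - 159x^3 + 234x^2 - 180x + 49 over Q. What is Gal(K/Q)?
S_3 x S_3 (also written G36-)

The polynomial f is an irreducible sextic over Q, so G = Gal(f/Q) is one of the 16 transitive subgroups 6T1, ..., 6T16 of S_6. The discriminant of f is 871199469, which is not a perfect square, so G is not contained in A_6. The transitive groups of degree 6 not contained in A_6 are: C_6 (6T1, order 6), S_3 (6T2, order 6), D_6 (6T3, order 12), C_3 x S_3 (6T5, order 18), A_4 x C_2 (6T6, order 24), S_4 (6T8, order 24), S_3 x S_3 (6T9, order 36), S_4 x C_2 (6T11, order 48), (S_3 x S_3) : C_2 (6T13, order 72), PGL(2,5) (6T14, order 120), S_6 (6T16, order 720). By Dedekind's theorem, for a prime p not dividing disc(f) the degrees of the irreducible factors of f mod p form the cycle type of an element of G. Factoring f modulo the 16 such primes p <= 67 (skipping 3, 7, 29, which divide the discriminant), each new pattern first appears at: mod 2: f = (x^6 + x^3 + 1), pattern 6; mod 5: f = (x + 1)(x + 2)(x^2 + 2x + 3)(x^2 + 3x + 4), pattern 2+2+1+1; mod 13: f = (x + 5)(x + 6)(x + 9)(x^3 + 7x^2 + 12x + 1), pattern 3+1+1+1; mod 19: f = (x^2 + 6)(x^2 + 2x + 5)(x^2 + 5x + 1), pattern 2+2+2; mod 67: f = (x^3 + 61x^2 + 12x + 11)(x^3 + 61x^2 + 12x + 41), pattern 3+3. No other pattern occurs in this range, so the set of observed cycle types is {6, 2+2+1+1, 3+1+1+1, 2+2+2, 3+3}. The candidates containing elements of all these cycle types are S_3 x S_3 (6T9) of order 36, (S_3 x S_3) : C_2 (6T13) of order 72, S_6 (6T16) of order 720; the others are excluded. The observed types are precisely the cycle types that occur in S_3 x S_3 (6T9) (apart from the identity). Each of the other remaining candidates has further cycle types, and by the Chebotarev density theorem the matching factorization patterns would occur for a proportion of primes equal to their share of the group: (S_3 x S_3) : C_2 (6T13) additionally contains elements of type 4+2, 3+2+1, 2+1+1+1+1 (36 of its 72 elements, about 50% of primes); S_6 (6T16) additionally contains elements of type 5+1, 4+2, 4+1+1, 3+2+1, 2+1+1+1+1 (459 of its 720 elements, about 64% of primes). None of the 16 primes tested shows any such pattern (for each of these groups the chance of that is below 10^-4), which rules them out. Hence G = S_3 x S_3 (6T9), of order 36.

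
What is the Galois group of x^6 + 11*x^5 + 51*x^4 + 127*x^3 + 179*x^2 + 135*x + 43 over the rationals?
The polynomial f is an irreducible sextic over Q, so G = Gal(f/Q) is one of the 16 transitive subgroups 6T1, ..., 6T16 of S_6. The discriminant of f is -16807, which is not a perfect square, so G is not contained in A_6. The transitive groups of degree 6 not contained in A_6 are: C_6 (6T1, order 6), S_3 (6T2, order 6), D_6 (6T3, order 12), C_3 x S_3 (6T5, order 18), A_4 x C_2 (6T6, order 24), S_4 (6T8, order 24), S_3 x S_3 (6T9, order 36), S_4 x C_2 (6T11, order 48), (S_3 x S_3) : C_2 (6T13, order 72), PGL(2,5) (6T14, order 120), S_6 (6T16, order 720). By Dedekind's theorem, for a prime p not dividing disc(f) the degrees of the irreducible factors of f mod p form the cycle type of an element of G. Factoring f modulo the 37 such primes p <= 163 (skipping 7, which divides the discriminant), each new pattern first appears at: mod 2: f = (x^3 + x + 1)(x^3 + x^2 + 1), pattern 3+3; mod 3: f = (x^6 + 2x^5 + x^3 + 2x^2 + 1), pattern 6; mod 13: f = (x^2 + x + 12)(x^2 + 11x + 6)(x^2 + 12x + 8), pattern 2+2+2; mod 29: f = (x + 9)(x + 18)(x + 22)(x + 25)(x + 26)(x + 27), pattern 1+1+1+1+1+1. No other pattern occurs in this range, so the set of observed cycle types is {3+3, 6, 2+2+2, 1+1+1+1+1+1}. The candidates containing elements of all these cycle types are C_6 (6T1) of order 6, D_6 (6T3) of order 12, C_3 x S_3 (6T5) of order 18, A_4 x C_2 (6T6) of order 24, S_3 x S_3 (6T9) of order 36, S_4 x C_2 (6T11) of order 48, (S_3 x S_3) : C_2 (6T13) of order 72, PGL(2,5) (6T14) of order 120, S_6 (6T16) of order 720; the others are excluded. The observed types are precisely the cycle types that occur in C_6 (6T1). Each of the other remaining candidates has further cycle types, and by the Chebotarev density theorem the matching factorization patterns would occur for a proportion of primes equal to their share of the group: D_6 (6T3) additionally contains elements of type 2+2+1+1 (3 of its 12 elements, about 25% of primes); C_3 x S_3 (6T5) additionally contains elements of type 3+1+1+1 (4 of its 18 elements, about 22% of primes); A_4 x C_2 (6T6) additionally contains elements of type 2+2+1+1, 2+1+1+1+1 (6 of its 24 elements, about 25% of primes); S_3 x S_3 (6T9) additionally contains elements of type 3+1+1+1, 2+2+1+1 (13 of its 36 elements, about 36% of primes); S_4 x C_2 (6T11) additionally contains elements of type 4+2, 4+1+1, 2+2+1+1, 2+1+1+1+1 (24 of its 48 elements, about 50% of primes); (S_3 x S_3) : C_2 (6T13) additionally contains elements of type 4+2, 3+2+1, 3+1+1+1, 2+2+1+1, 2+1+1+1+1 (49 of its 72 elements, about 68% of primes); PGL(2,5) (6T14) additionally contains elements of type 5+1, 4+1+1, 2+2+1+1 (69 of its 120 elements, about 58% of primes); S_6 (6T16) additionally contains elements of type 5+1, 4+2, 4+1+1, 3+2+1, 3+1+1+1, 2+2+1+1, 2+1+1+1+1 (544 of its 720 elements, about 76% of primes). None of the 37 primes tested shows any such pattern (for each of these groups the chance of that is below 10^-4), which rules them out. Hence G = C_6 (6T1), of order 6.

C_6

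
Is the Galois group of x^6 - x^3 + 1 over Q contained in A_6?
The polynomial is irreducible of degree 6 over Q. Its discriminant is -19683, which is not a perfect square. A Galois group lies in the alternating group exactly when the discriminant is a square in Q, so the Galois group (C_6) is not contained in A_6.

No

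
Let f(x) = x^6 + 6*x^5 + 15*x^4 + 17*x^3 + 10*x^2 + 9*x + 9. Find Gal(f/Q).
The polynomial f is an irreducible sextic over Q, so G = Gal(f/Q) is one of the 16 transitive subgroups 6T1, ..., 6T16 of S_6. The discriminant of f is -141432219, which is not a perfect square, so G is not contained in A_6. The transitive groups of degree 6 not contained in A_6 are: C_6 (6T1, order 6), S_3 (6T2, order 6), D_6 (6T3, order 12), C_3 x S_3 (6T5, order 18), A_4 x C_2 (6T6, order 24), S_4 (6T8, order 24), S_3 x S_3 (6T9, order 36), S_4 x C_2 (6T11, order 48), (S_3 x S_3) : C_2 (6T13, order 72), PGL(2,5) (6T14, order 120), S_6 (6T16, order 720). By Dedekind's theorem, for a prime p not dividing disc(f) the degrees of the irreducible factors of f mod p form the cycle type of an element of G. Factoring f modulo the 4 such primes p <= 11 (skipping 3, which divides the discriminant), each new pattern first appears at: mod 2: f = (x^6 + x^4 + x^3 + x + 1), pattern 6; mod 5: f = (x^3 + 2x + 4)(x^3 + x^2 + 3x + 1), pattern 3+3; mod 7: f = (x + 2)(x^5 + 4x^4 + 3x^2 + 4x + 1), pattern 5+1; mod 11: f = (x + 3)(x^2 + 8x + 6)(x^3 + 6x^2 + 7x + 6), pattern 3+2+1. No other pattern occurs in this range, so the set of observed cycle types is {6, 3+3, 5+1, 3+2+1}. Among the candidates above, the only group containing elements of all these cycle types is S_6 (6T16); every other candidate lacks at least one of them. Hence G = S_6 (6T16), of order 720.

S_6, the symmetric group on 6 letters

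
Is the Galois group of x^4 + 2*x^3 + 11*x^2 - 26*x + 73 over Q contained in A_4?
The polynomial is irreducible of degree 4 over Q. Its discriminant is 205979904 = 14352^2, a perfect square. A Galois group lies in the alternating group exactly when the discriminant is a square in Q, so the Galois group (V_4) is contained in A_4.

Yes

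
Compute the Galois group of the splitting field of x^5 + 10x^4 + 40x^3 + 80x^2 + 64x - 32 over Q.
The polynomial f is an irreducible quintic over Q, so G = Gal(f/Q) is a transitive subgroup of S_5: one of C_5 (5T1, order 5), D_5 (5T2, order 10), F_20 (5T3, order 20), A_5 (5T4, order 60) or S_5 (5T5, order 120). The discriminant of f is 3008364544, which is not a perfect square, so G is not contained in A_5. The transitive groups of degree 5 not contained in A_5 are: F_20 (5T3, order 20), S_5 (5T5, order 120). By Dedekind's theorem, for a prime p not dividing disc(f) the degrees of the irreducible factors of f mod p form the cycle type of an element of G. Factoring f modulo the 3 such primes p <= 7 (skipping 2, which divides the discriminant), each new pattern first appears at: mod 3: f = (x^5 + x^4 + x^3 + 2x^2 + x + 1), pattern 5; mod 7: f = (x^2 + 2x + 5)(x^3 + x^2 + 5x + 2), pattern 3+2. No other pattern occurs in this range, so the set of observed cycle types is {5, 3+2}. Among the candidates above, the only group containing elements of all these cycle types is S_5 (5T5) — F_20 (5T3) lacks at least one of them. Hence G = S_5 (5T5), of order 120.

S_5 (also written S5)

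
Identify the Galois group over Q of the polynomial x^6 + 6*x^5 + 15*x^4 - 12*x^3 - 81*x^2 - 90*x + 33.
The polynomial f is an irreducible sextic over Q, so G = Gal(f/Q) is one of the 16 transitive subgroups 6T1, ..., 6T16 of S_6. The discriminant of f is 1352605460594688, which is not a perfect square, so G is not contained in A_6. The transitive groups of degree 6 not contained in A_6 are: C_6 (6T1, order 6), S_3 (6T2, order 6), D_6 (6T3, order 12), C_3 x S_3 (6T5, order 18), A_4 x C_2 (6T6, order 24), S_4 (6T8, order 24), S_3 x S_3 (6T9, order 36), S_4 x C_2 (6T11, order 48), (S_3 x S_3) : C_2 (6T13, order 72), PGL(2,5) (6T14, order 120), S_6 (6T16, order 720). By Dedekind's theorem, for a prime p not dividing disc(f) the degrees of the irreducible factors of f mod p form the cycle type of an element of G. Factoring f modulo the 79 such primes p <= 419 (skipping 2, 3, which divide the discriminant), each new pattern first appears at: mod 5: f = (x^6 + x^5 + 3x^3 + 4x^2 + 3), pattern 6; mod 7: f = (x^2 + 3x + 6)(x^2 + 4x + 5)(x^2 + 6x + 6), pattern 2+2+2; mod 11: f = (x)(x + 8)(x^2 + 3x + 3)(x^2 + 6x + 10), pattern 2+2+1+1; mod 13: f = (x^3 + 3x^2 + 3x + 4)(x^3 + 3x^2 + 3x + 5), pattern 3+3; mod 97: f = (x + 2)(x + 5)(x + 36)(x + 44)(x + 51)(x + 62), pattern 1+1+1+1+1+1. No other pattern occurs in this range, so the set of observed cycle types is {6, 2+2+2, 2+2+1+1, 3+3, 1+1+1+1+1+1}. The candidates containing elements of all these cycle types are D_6 (6T3) of order 12, A_4 x C_2 (6T6) of order 24, S_3 x S_3 (6T9) of order 36, S_4 x C_2 (6T11) of order 48, (S_3 x S_3) : C_2 (6T13) of order 72, PGL(2,5) (6T14) of order 120, S_6 (6T16) of order 720; the others are excluded. The observed types are precisely the cycle types that occur in D_6 (6T3). Each of the other remaining candidates has further cycle types, and by the Chebotarev density theorem the matching factorization patterns would occur for a proportion of primes equal to their share of the group: A_4 x C_2 (6T6) additionally contains elements of type 2+1+1+1+1 (3 of its 24 elements, about 12% of primes); S_3 x S_3 (6T9) additionally contains elements of type 3+1+1+1 (4 of its 36 elements, about 11% of primes); S_4 x C_2 (6T11) additionally contains elements of type 4+2, 4+1+1, 2+1+1+1+1 (15 of its 48 elements, about 31% of primes); (S_3 x S_3) : C_2 (6T13) additionally contains elements of type 4+2, 3+2+1, 3+1+1+1, 2+1+1+1+1 (40 of its 72 elements, about 56% of primes); PGL(2,5) (6T14) additionally contains elements of type 5+1, 4+1+1 (54 of its 120 elements, about 45% of primes); S_6 (6T16) additionally contains elements of type 5+1, 4+2, 4+1+1, 3+2+1, 3+1+1+1, 2+1+1+1+1 (499 of its 720 elements, about 69% of primes). None of the 79 primes tested shows any such pattern (for each of these groups the chance of that is below 10^-4), which rules them out. Hence G = D_6 (6T3), of order 12.

D_6 (also written D6)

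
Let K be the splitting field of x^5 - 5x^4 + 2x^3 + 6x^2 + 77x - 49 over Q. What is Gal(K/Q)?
The polynomial f is an irreducible quintic over Q, so G = Gal(f/Q) is a transitive subgroup of S_5: one of C_5 (5T1, order 5), D_5 (5T2, order 10), F_20 (5T3, order 20), A_5 (5T4, order 60) or S_5 (5T5, order 120). The discriminant of f is 589639450624, which is not a perfect square, so G is not contained in A_5. The transitive groups of degree 5 not contained in A_5 are: F_20 (5T3, order 20), S_5 (5T5, order 120). By Dedekind's theorem, for a prime p not dividing disc(f) the degrees of the irreducible factors of f mod p form the cycle type of an element of G. Factoring f modulo the 5 such primes p <= 17 (skipping 2, 7, which divide the discriminant), each new pattern first appears at: mod 3: f = (x^5 + x^4 + 2x^3 + 2x + 2), pattern 5; mod 17: f = (x + 8)(x + 9)(x^3 + 12x^2 + 15x + 9), pattern 3+1+1. No other pattern occurs in this range, so the set of observed cycle types is {5, 3+1+1}. Among the candidates above, the only group containing elements of all these cycle types is S_5 (5T5) — F_20 (5T3) lacks at least one of them. Hence G = S_5 (5T5), of order 120.

S_5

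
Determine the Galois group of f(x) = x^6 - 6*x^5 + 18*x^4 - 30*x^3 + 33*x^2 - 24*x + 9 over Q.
The polynomial f is an irreducible sextic over Q, so G = Gal(f/Q) is one of the 16 transitive subgroups 6T1, ..., 6T16 of S_6. The discriminant of f is -16003008, which is not a perfect square, so G is not contained in A_6. The transitive groups of degree 6 not contained in A_6 are: C_6 (6T1, order 6), S_3 (6T2, order 6), D_6 (6T3, order 12), C_3 x S_3 (6T5, order 18), A_4 x C_2 (6T6, order 24), S_4 (6T8, order 24), S_3 x S_3 (6T9, order 36), S_4 x C_2 (6T11, order 48), (S_3 x S_3) : C_2 (6T13, order 72), PGL(2,5) (6T14, order 120), S_6 (6T16, order 720). By Dedekind's theorem, for a prime p not dividing disc(f) the degrees of the irreducible factors of f mod p form the cycle type of an element of G. Factoring f modulo the 21 such primes p <= 89 (skipping 2, 3, 7, which divide the discriminant), each new pattern first appears at: mod 5: f = (x^6 + 4x^5 + 3x^4 + 3x^2 + x + 4), pattern 6; mod 11: f = (x + 1)(x^5 + 4x^4 + 3x^3 + 9), pattern 5+1; mod 13: f = (x + 7)(x + 11)(x^4 + 2x^3 + 9x^2 + 5x + 4), pattern 4+1+1; mod 23: f = (x + 15)(x + 19)(x^2 + 13x + 3)(x^2 + 16x + 8), pattern 2+2+1+1; mod 43: f = (x^3 + 16x^2 + 6x + 18)(x^3 + 21x^2 + 20x + 22), pattern 3+3; mod 61: f = (x^2 + 12x + 46)(x^2 + 16x + 56)(x^2 + 27x + 5), pattern 2+2+2. No other pattern occurs in this range, so the set of observed cycle types is {6, 5+1, 4+1+1, 2+2+1+1, 3+3, 2+2+2}. The candidates containing elements of all these cycle types are PGL(2,5) (6T14) of order 120, S_6 (6T16) of order 720; the others are excluded. The observed types are precisely the cycle types that occur in PGL(2,5) (6T14) (apart from the identity). Each of the other remaining candidates has further cycle types, and by the Chebotarev density theorem the matching factorization patterns would occur for a proportion of primes equal to their share of the group: S_6 (6T16) additionally contains elements of type 4+2, 3+2+1, 3+1+1+1, 2+1+1+1+1 (265 of its 720 elements, about 37% of primes). None of the 21 primes tested shows any such pattern (for each of these groups the chance of that is below 10^-4), which rules them out. Hence G = PGL(2,5) (6T14), of order 120.

PGL(2,5), S_5 acting on 6 points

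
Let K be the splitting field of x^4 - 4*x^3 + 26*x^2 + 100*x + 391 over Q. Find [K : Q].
The degree of the splitting field over Q equals the order of the Galois group, so first determine the group. The polynomial is an irreducible quartic over Q and its discriminant is 40975828992, which is not a perfect square, so the Galois group is not contained in A_4. The resolvent cubic y^3 - 26*y^2 - 1964*y + 24408 has exactly one rational root, so the Galois group is C_4 or D_4. The quartic becomes reducible over Q(sqrt(disc)), so the group is C_4. The Galois group C_4 (4T1) has order 4, so the splitting field has degree 4 over Q.

4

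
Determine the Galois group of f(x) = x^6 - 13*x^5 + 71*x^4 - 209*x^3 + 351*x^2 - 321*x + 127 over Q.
The polynomial f is an irreducible sextic over Q, so G = Gal(f/Q) is one of the 16 transitive subgroups 6T1, ..., 6T16 of S_6. The discriminant of f is -16807, which is not a perfect square, so G is not contained in A_6. The transitive groups of degree 6 not contained in A_6 are: C_6 (6T1, order 6), S_3 (6T2, order 6), D_6 (6T3, order 12), C_3 x S_3 (6T5, order 18), A_4 x C_2 (6T6, order 24), S_4 (6T8, order 24), S_3 x S_3 (6T9, order 36), S_4 x C_2 (6T11, order 48), (S_3 x S_3) : C_2 (6T13, order 72), PGL(2,5) (6T14, order 120), S_6 (6T16, order 720). By Dedekind's theorem, for a prime p not dividing disc(f) the degrees of the irreducible factors of f mod p form the cycle type of an element of G. Factoring f modulo the 37 such primes p <= 163 (skipping 7, which divides the discriminant), each new pattern first appears at: mod 2: f = (x^3 + x + 1)(x^3 + x^2 + 1), pattern 3+3; mod 3: f = (x^6 + 2x^5 + 2x^4 + x^3 + 1), pattern 6; mod 13: f = (x^2 + 3x + 4)(x^2 + 4x + 2)(x^2 + 6x + 11), pattern 2+2+2; mod 29: f = (x + 5)(x + 14)(x + 18)(x + 21)(x + 22)(x + 23), pattern 1+1+1+1+1+1. No other pattern occurs in this range, so the set of observed cycle types is {3+3, 6, 2+2+2, 1+1+1+1+1+1}. The candidates containing elements of all these cycle types are C_6 (6T1) of order 6, D_6 (6T3) of order 12, C_3 x S_3 (6T5) of order 18, A_4 x C_2 (6T6) of order 24, S_3 x S_3 (6T9) of order 36, S_4 x C_2 (6T11) of order 48, (S_3 x S_3) : C_2 (6T13) of order 72, PGL(2,5) (6T14) of order 120, S_6 (6T16) of order 720; the others are excluded. The observed types are precisely the cycle types that occur in C_6 (6T1). Each of the other remaining candidates has further cycle types, and by the Chebotarev density theorem the matching factorization patterns would occur for a proportion of primes equal to their share of the group: D_6 (6T3) additionally contains elements of type 2+2+1+1 (3 of its 12 elements, about 25% of primes); C_3 x S_3 (6T5) additionally contains elements of type 3+1+1+1 (4 of its 18 elements, about 22% of primes); A_4 x C_2 (6T6) additionally contains elements of type 2+2+1+1, 2+1+1+1+1 (6 of its 24 elements, about 25% of primes); S_3 x S_3 (6T9) additionally contains elements of type 3+1+1+1, 2+2+1+1 (13 of its 36 elements, about 36% of primes); S_4 x C_2 (6T11) additionally contains elements of type 4+2, 4+1+1, 2+2+1+1, 2+1+1+1+1 (24 of its 48 elements, about 50% of primes); (S_3 x S_3) : C_2 (6T13) additionally contains elements of type 4+2, 3+2+1, 3+1+1+1, 2+2+1+1, 2+1+1+1+1 (49 of its 72 elements, about 68% of primes); PGL(2,5) (6T14) additionally contains elements of type 5+1, 4+1+1, 2+2+1+1 (69 of its 120 elements, about 58% of primes); S_6 (6T16) additionally contains elements of type 5+1, 4+2, 4+1+1, 3+2+1, 3+1+1+1, 2+2+1+1, 2+1+1+1+1 (544 of its 720 elements, about 76% of primes). None of the 37 primes tested shows any such pattern (for each of these groups the chance of that is below 10^-4), which rules them out. Hence G = C_6 (6T1), of order 6.

C_6 (order 6)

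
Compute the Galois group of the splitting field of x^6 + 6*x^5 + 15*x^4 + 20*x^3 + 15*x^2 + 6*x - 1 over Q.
D_6 (also written D6)

The polynomial f is an irreducible sextic over Q, so G = Gal(f/Q) is one of the 16 transitive subgroups 6T1, ..., 6T16 of S_6. The discriminant of f is 1492992, which is not a perfect square, so G is not contained in A_6. The transitive groups of degree 6 not contained in A_6 are: C_6 (6T1, order 6), S_3 (6T2, order 6), D_6 (6T3, order 12), C_3 x S_3 (6T5, order 18), A_4 x C_2 (6T6, order 24), S_4 (6T8, order 24), S_3 x S_3 (6T9, order 36), S_4 x C_2 (6T11, order 48), (S_3 x S_3) : C_2 (6T13, order 72), PGL(2,5) (6T14, order 120), S_6 (6T16, order 720). By Dedekind's theorem, for a prime p not dividing disc(f) the degrees of the irreducible factors of f mod p form the cycle type of an element of G. Factoring f modulo the 79 such primes p <= 419 (skipping 2, 3, which divide the discriminant), each new pattern first appears at: mod 5: f = (x^2 + x + 2)(x^2 + 2x + 3)(x^2 + 3x + 4), pattern 2+2+2; mod 7: f = (x^3 + 3x^2 + 3x + 4)(x^3 + 3x^2 + 3x + 5), pattern 3+3; mod 13: f = (x^6 + 6x^5 + 2x^4 + 7x^3 + 2x^2 + 6x + 12), pattern 6; mod 17: f = (x + 6)(x + 13)(x^2 + 7x + 14)(x^2 + 14x + 4), pattern 2+2+1+1; mod 31: f = (x + 3)(x + 11)(x + 13)(x + 20)(x + 22)(x + 30), pattern 1+1+1+1+1+1. No other pattern occurs in this range, so the set of observed cycle types is {2+2+2, 3+3, 6, 2+2+1+1, 1+1+1+1+1+1}. The candidates containing elements of all these cycle types are D_6 (6T3) of order 12, A_4 x C_2 (6T6) of order 24, S_3 x S_3 (6T9) of order 36, S_4 x C_2 (6T11) of order 48, (S_3 x S_3) : C_2 (6T13) of order 72, PGL(2,5) (6T14) of order 120, S_6 (6T16) of order 720; the others are excluded. The observed types are precisely the cycle types that occur in D_6 (6T3). Each of the other remaining candidates has further cycle types, and by the Chebotarev density theorem the matching factorization patterns would occur for a proportion of primes equal to their share of the group: A_4 x C_2 (6T6) additionally contains elements of type 2+1+1+1+1 (3 of its 24 elements, about 12% of primes); S_3 x S_3 (6T9) additionally contains elements of type 3+1+1+1 (4 of its 36 elements, about 11% of primes); S_4 x C_2 (6T11) additionally contains elements of type 4+2, 4+1+1, 2+1+1+1+1 (15 of its 48 elements, about 31% of primes); (S_3 x S_3) : C_2 (6T13) additionally contains elements of type 4+2, 3+2+1, 3+1+1+1, 2+1+1+1+1 (40 of its 72 elements, about 56% of primes); PGL(2,5) (6T14) additionally contains elements of type 5+1, 4+1+1 (54 of its 120 elements, about 45% of primes); S_6 (6T16) additionally contains elements of type 5+1, 4+2, 4+1+1, 3+2+1, 3+1+1+1, 2+1+1+1+1 (499 of its 720 elements, about 69% of primes). None of the 79 primes tested shows any such pattern (for each of these groups the chance of that is below 10^-4), which rules them out. Hence G = D_6 (6T3), of order 12.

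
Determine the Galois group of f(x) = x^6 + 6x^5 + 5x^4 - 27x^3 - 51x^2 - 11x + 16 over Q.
The polynomial f is an irreducible sextic over Q, so G = Gal(f/Q) is one of the 16 transitive subgroups 6T1, ..., 6T16 of S_6. The discriminant of f is 30991489 = 5567^2, a perfect square, so G is contained in A_6. The transitive groups of degree 6 contained in A_6 are: A_4 (6T4, order 12), S_4 (6T7, order 24), (C_3 x C_3) : C_4 (6T10, order 36), PSL(2,5) (6T12, order 60), A_6 (6T15, order 360). By Dedekind's theorem, for a prime p not dividing disc(f) the degrees of the irreducible factors of f mod p form the cycle type of an element of G. Factoring f modulo the 21 such primes p <= 79 (skipping 19, which divides the discriminant), each new pattern first appears at: mod 2: f = (x)(x^5 + x^3 + x^2 + x + 1), pattern 5+1; mod 7: f = (x^3 + x^2 + 3x + 1)(x^3 + 5x^2 + 4x + 2), pattern 3+3; mod 61: f = (x + 38)(x + 60)(x^2 + 13x + 60)(x^2 + 17x + 55), pattern 2+2+1+1. No other pattern occurs in this range, so the set of observed cycle types is {5+1, 3+3, 2+2+1+1}. The candidates containing elements of all these cycle types are PSL(2,5) (6T12) of order 60, A_6 (6T15) of order 360; the others are excluded. The observed types are precisely the cycle types that occur in PSL(2,5) (6T12) (apart from the identity). Each of the other remaining candidates has further cycle types, and by the Chebotarev density theorem the matching factorization patterns would occur for a proportion of primes equal to their share of the group: A_6 (6T15) additionally contains elements of type 4+2, 3+1+1+1 (130 of its 360 elements, about 36% of primes). None of the 21 primes tested shows any such pattern (for each of these groups the chance of that is below 10^-4), which rules them out. Hence G = PSL(2,5) (6T12), of order 60.

PSL(2,5), A_5 acting on 6 points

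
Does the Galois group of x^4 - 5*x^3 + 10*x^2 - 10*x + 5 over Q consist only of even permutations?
No

The polynomial is irreducible of degree 4 over Q. Its discriminant is 125, which is not a perfect square. A Galois group lies in the alternating group exactly when the discriminant is a square in Q, so the Galois group (C_4) is not contained in A_4.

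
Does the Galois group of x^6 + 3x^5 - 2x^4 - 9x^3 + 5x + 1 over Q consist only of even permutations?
The polynomial is irreducible of degree 6 over Q. Its discriminant is 810448, which is not a perfect square. A Galois group lies in the alternating group exactly when the discriminant is a square in Q, so the Galois group (S_3) is not contained in A_6.

No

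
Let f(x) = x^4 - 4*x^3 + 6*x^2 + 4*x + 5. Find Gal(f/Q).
A_4, the alternating group on 4 letters

The polynomial is an irreducible quartic over Q and its discriminant is 331776 = 576^2, a perfect square, so the Galois group is contained in A_4. The resolvent cubic y^3 - 6*y^2 - 36*y + 24 is irreducible over Q. An irreducible resolvent with square discriminant gives A_4.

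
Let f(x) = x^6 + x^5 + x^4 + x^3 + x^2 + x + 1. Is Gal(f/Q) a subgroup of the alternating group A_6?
The polynomial is irreducible of degree 6 over Q. Its discriminant is -16807, which is not a perfect square. A Galois group lies in the alternating group exactly when the discriminant is a square in Q, so the Galois group (C_6) is not contained in A_6.

No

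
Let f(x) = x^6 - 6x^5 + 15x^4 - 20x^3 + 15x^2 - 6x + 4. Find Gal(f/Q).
S_3, S_3 acting on 6 points

The polynomial f is an irreducible sextic over Q, so G = Gal(f/Q) is one of the 16 transitive subgroups 6T1, ..., 6T16 of S_6. The discriminant of f is -11337408, which is not a perfect square, so G is not contained in A_6. The transitive groups of degree 6 not contained in A_6 are: C_6 (6T1, order 6), S_3 (6T2, order 6), D_6 (6T3, order 12), C_3 x S_3 (6T5, order 18), A_4 x C_2 (6T6, order 24), S_4 (6T8, order 24), S_3 x S_3 (6T9, order 36), S_4 x C_2 (6T11, order 48), (S_3 x S_3) : C_2 (6T13, order 72), PGL(2,5) (6T14, order 120), S_6 (6T16, order 720). By Dedekind's theorem, for a prime p not dividing disc(f) the degrees of the irreducible factors of f mod p form the cycle type of an element of G. Factoring f modulo the 23 such primes p <= 97 (skipping 2, 3, which divide the discriminant), each new pattern first appears at: mod 5: f = (x^2 + 2x + 4)(x^2 + 3x + 3)(x^2 + 4x + 2), pattern 2+2+2; mod 7: f = (x^3 + 4x^2 + 3x + 1)(x^3 + 4x^2 + 3x + 4), pattern 3+3; mod 61: f = (x + 2)(x + 18)(x + 21)(x + 38)(x + 41)(x + 57), pattern 1+1+1+1+1+1. No other pattern occurs in this range, so the set of observed cycle types is {2+2+2, 3+3, 1+1+1+1+1+1}. The candidates containing elements of all these cycle types are C_6 (6T1) of order 6, S_3 (6T2) of order 6, D_6 (6T3) of order 12, C_3 x S_3 (6T5) of order 18, A_4 x C_2 (6T6) of order 24, S_4 (6T8) of order 24, S_3 x S_3 (6T9) of order 36, S_4 x C_2 (6T11) of order 48, (S_3 x S_3) : C_2 (6T13) of order 72, PGL(2,5) (6T14) of order 120, S_6 (6T16) of order 720; the others are excluded. The observed types are precisely the cycle types that occur in S_3 (6T2). Each of the other remaining candidates has further cycle types, and by the Chebotarev density theorem the matching factorization patterns would occur for a proportion of primes equal to their share of the group: C_6 (6T1) additionally contains elements of type 6 (2 of its 6 elements, about 33% of primes); D_6 (6T3) additionally contains elements of type 6, 2+2+1+1 (5 of its 12 elements, about 42% of primes); C_3 x S_3 (6T5) additionally contains elements of type 6, 3+1+1+1 (10 of its 18 elements, about 56% of primes); A_4 x C_2 (6T6) additionally contains elements of type 6, 2+2+1+1, 2+1+1+1+1 (14 of its 24 elements, about 58% of primes); S_4 (6T8) additionally contains elements of type 4+1+1, 2+2+1+1 (9 of its 24 elements, about 38% of primes); S_3 x S_3 (6T9) additionally contains elements of type 6, 3+1+1+1, 2+2+1+1 (25 of its 36 elements, about 69% of primes); S_4 x C_2 (6T11) additionally contains elements of type 6, 4+2, 4+1+1, 2+2+1+1, 2+1+1+1+1 (32 of its 48 elements, about 67% of primes); (S_3 x S_3) : C_2 (6T13) additionally contains elements of type 6, 4+2, 3+2+1, 3+1+1+1, 2+2+1+1, 2+1+1+1+1 (61 of its 72 elements, about 85% of primes); PGL(2,5) (6T14) additionally contains elements of type 6, 5+1, 4+1+1, 2+2+1+1 (89 of its 120 elements, about 74% of primes); S_6 (6T16) additionally contains elements of type 6, 5+1, 4+2, 4+1+1, 3+2+1, 3+1+1+1, 2+2+1+1, 2+1+1+1+1 (664 of its 720 elements, about 92% of primes). None of the 23 primes tested shows any such pattern (for each of these groups the chance of that is below 10^-4), which rules them out. Hence G = S_3 (6T2), of order 6.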